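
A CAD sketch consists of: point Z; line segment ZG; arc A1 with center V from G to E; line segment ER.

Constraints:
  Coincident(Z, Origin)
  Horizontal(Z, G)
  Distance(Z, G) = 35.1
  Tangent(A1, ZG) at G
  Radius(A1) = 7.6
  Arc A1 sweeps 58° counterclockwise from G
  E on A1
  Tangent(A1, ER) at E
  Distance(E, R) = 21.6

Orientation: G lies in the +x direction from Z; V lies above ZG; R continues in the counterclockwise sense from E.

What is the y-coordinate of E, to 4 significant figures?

3.573

A1 meets ZG tangentially, so VG is at right angles to ZG, so V = G + (0, 7.6) = (35.10, 7.600). On A1, G sits at bearing -90° from V; a 58° counterclockwise sweep puts E at bearing -32°, so E = V + 7.6·(cos -32°, sin -32°) = (41.55, 3.573). So E.y = 3.573.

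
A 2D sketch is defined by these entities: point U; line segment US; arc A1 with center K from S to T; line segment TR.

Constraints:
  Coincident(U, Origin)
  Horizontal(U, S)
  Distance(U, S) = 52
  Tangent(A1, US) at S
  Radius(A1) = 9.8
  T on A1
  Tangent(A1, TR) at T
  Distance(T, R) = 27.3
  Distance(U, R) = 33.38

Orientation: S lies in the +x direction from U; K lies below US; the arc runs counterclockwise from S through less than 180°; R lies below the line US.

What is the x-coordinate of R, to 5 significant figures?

25.485

Checks: ∠(KS, SU) = 90.00° ✓; |KS| = 9.800 ✓; |KT| = 9.800 ✓; ∠(KT, TR) = 90.00° ✓; |TR| = 27.30 ✓; |UR| = 33.38 ✓.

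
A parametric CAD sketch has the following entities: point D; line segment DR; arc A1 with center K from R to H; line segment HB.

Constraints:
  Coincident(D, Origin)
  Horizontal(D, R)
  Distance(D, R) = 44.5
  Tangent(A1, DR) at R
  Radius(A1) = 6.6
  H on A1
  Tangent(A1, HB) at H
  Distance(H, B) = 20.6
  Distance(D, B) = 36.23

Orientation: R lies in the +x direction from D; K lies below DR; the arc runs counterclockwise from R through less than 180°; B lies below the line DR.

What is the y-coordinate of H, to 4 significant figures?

-3.505

Checks: D.y = 0.00, R.y = 0.00 ✓; |KH| = 6.600 ✓; ∠(KH, HB) = 90.00° ✓; |HB| = 20.60 ✓; |DB| = 36.23 ✓.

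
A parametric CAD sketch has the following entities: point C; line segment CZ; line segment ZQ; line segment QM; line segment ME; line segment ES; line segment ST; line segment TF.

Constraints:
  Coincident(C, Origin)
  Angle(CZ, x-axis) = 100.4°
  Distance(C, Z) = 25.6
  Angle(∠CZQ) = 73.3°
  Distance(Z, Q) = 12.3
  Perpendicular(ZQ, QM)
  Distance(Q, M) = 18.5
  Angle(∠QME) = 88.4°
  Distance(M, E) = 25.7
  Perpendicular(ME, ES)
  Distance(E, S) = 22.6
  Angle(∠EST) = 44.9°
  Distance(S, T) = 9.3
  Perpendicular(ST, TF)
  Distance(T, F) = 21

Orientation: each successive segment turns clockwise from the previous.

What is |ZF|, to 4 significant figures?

27.15

C is at the origin; CZ runs at 100.4° with length 25.6, so Z = (-4.621, 25.18). ∠CZQ = 73.3° gives ZQ at -6.300° from the x-axis; with |ZQ| = 12.3, Q = (7.604, 23.83). ZQ ⟂ QM, so QM runs at -96.30°; with |QM| = 18.5, M = (5.574, 5.441). ∠QME = 88.4° gives ME at 172.1° from the x-axis; with |ME| = 25.7, E = (-19.88, 8.974). ME is perpendicular to ES, so ES runs at 82.10°; with |ES| = 22.6, S = (-16.78, 31.36). ∠EST = 44.9° gives ST at -53.00° from the x-axis; with |ST| = 9.3, T = (-11.18, 23.93). ST is perpendicular to TF, so TF runs at -143.0°; with |TF| = 21.0, F = (-27.95, 11.29). Then |ZF| = |F − Z| = 27.15.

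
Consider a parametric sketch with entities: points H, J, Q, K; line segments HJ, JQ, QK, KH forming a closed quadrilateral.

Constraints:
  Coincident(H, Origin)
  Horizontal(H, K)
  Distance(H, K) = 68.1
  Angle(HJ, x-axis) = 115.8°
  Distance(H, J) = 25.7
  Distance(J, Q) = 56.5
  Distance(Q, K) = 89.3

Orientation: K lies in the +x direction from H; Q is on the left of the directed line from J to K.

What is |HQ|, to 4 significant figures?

74.37

H is at the origin; HK is horizontal with |HK| = 68.1 and K in +x, so K = (68.1, 0). HJ runs at 115.8° with |HJ| = 25.7, so J = (-11.19, 23.14). Q is determined by |JQ| = 56.5 and |QK| = 89.3 together: it lies at the intersection of circle(J, 56.5) and circle(K, 89.3). With |JK| = 82.59, the foot of the radical line on JK is 12.35 from J and the perpendicular offset is √(56.5² − 12.35²) = 55.13. Taking the left-of-JK solution: Q = (16.11, 72.61).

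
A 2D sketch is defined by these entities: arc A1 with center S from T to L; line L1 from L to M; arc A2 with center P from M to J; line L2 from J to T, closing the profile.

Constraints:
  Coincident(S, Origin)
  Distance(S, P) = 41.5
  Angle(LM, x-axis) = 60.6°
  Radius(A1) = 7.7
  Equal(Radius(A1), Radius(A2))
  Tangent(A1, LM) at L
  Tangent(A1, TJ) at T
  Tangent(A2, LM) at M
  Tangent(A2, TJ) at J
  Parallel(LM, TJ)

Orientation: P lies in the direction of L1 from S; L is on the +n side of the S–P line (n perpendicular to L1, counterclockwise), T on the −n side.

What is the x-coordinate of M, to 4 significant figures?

13.66

The slot axis is L1's direction at 60.6°, so u = (cos 60.6°, sin 60.6°) = (0.4909, 0.8712) and n = (−sin 60.6°, cos 60.6°) = (-0.8712, 0.4909). S is at the origin and P lies 41.5 along u from S, so P = 41.5·u = (20.37, 36.16). Tangency of A1 to both parallel lines with radius 7.7 puts L and T at S ± 7.7·n: L = (-6.708, 3.780), T = (6.708, -3.780). Equal radii place M and J the same way about P: M = P + 7.7·n = (13.66, 39.94), J = P − 7.7·n = (27.08, 32.38). So M.x = 13.66.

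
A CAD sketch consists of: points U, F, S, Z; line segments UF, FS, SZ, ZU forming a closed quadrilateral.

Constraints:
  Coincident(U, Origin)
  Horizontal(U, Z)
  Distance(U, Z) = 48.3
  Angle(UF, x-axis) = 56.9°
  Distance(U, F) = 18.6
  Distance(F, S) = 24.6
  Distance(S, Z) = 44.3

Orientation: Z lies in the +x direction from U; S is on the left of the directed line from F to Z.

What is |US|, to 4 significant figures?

43.20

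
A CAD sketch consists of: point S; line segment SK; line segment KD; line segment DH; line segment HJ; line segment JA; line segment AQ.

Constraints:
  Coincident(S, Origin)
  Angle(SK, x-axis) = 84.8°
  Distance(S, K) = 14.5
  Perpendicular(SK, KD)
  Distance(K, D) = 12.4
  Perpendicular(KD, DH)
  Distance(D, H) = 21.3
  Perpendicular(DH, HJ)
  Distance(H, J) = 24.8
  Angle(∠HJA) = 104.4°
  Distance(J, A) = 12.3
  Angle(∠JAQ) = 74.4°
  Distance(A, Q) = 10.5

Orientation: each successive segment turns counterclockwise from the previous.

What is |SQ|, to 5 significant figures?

6.9686

S is at the origin; SK runs at 84.8° with length 14.5, so K = (1.3142, 14.440). SK ⟂ KD, so KD runs at 174.80°; with |KD| = 12.4, D = (-11.035, 15.564). The perpendicularity gives DH at right angles to KD, so DH runs at -95.200°; with |DH| = 21.3, H = (-12.965, -5.6482). DH ⟂ HJ, so HJ runs at -5.2000°; with |HJ| = 24.8, J = (11.733, -7.8959). ∠HJA = 104.4° gives JA at 70.400° from the x-axis; with |JA| = 12.3, A = (15.859, 3.6914). ∠JAQ = 74.4° gives AQ at 176.00° from the x-axis; with |AQ| = 10.5, Q = (5.3843, 4.4239). Then |SQ| = |Q − S| = 6.9686.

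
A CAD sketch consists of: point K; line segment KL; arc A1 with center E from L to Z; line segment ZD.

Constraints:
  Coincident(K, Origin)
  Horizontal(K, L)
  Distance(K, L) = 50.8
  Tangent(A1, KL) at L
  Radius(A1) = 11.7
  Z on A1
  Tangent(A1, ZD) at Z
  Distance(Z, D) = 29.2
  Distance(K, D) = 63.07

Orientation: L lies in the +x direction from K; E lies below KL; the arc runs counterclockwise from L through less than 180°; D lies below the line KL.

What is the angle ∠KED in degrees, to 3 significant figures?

94.7°

K is at the origin; K and L share the same y with |KL| = 50.8 and L on the +x side, so L = (50.8, 0.00). Since A1 is tangent to KL there, EL ⟂ KL, so E = L + (0, -11.7) = (50.8, -11.7). Since EZ ⟂ ZD (tangency), |ED| = √(11.7² + 29.2²) = 31.5 regardless of where Z sits on A1. So D lies on both circle(K, 63.07) and circle(E, 31.5); the below-KL intersection is D = (46.3, -42.8). Z is the foot of the tangent from D: Z = (39.4, -14.5).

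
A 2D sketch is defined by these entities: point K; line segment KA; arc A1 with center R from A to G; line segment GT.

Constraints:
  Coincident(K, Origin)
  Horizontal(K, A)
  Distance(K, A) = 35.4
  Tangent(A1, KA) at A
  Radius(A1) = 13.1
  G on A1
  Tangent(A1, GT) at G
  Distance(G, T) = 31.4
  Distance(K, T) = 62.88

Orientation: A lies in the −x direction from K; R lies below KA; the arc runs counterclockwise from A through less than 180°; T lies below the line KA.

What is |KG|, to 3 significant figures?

50.7

K is at the origin; KA is horizontal with |KA| = 35.4 and A on the −x side, so A = (-35.4, 0.00). The tangent condition forces RA to be normal to KA, so R = A + (0, -13.1) = (-35.4, -13.1). Since RG ⟂ GT (tangency), |RT| = √(13.1² + 31.4²) = 34.0 regardless of where G sits on A1. So T lies on both circle(K, 62.88) and circle(R, 34.0); the below-KA intersection is T = (-42.5, -46.4). G is the foot of the tangent from T: G = (-48.3, -15.5).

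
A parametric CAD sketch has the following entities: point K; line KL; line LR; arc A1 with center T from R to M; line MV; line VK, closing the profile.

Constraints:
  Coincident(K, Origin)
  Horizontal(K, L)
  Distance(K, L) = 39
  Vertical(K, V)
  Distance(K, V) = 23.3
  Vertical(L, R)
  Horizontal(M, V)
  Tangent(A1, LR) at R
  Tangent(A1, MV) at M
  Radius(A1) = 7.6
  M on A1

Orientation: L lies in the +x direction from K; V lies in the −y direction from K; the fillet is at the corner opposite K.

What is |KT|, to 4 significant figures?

35.11

K is at the origin; KL is horizontal with |KL| = 39.0 and L on the +x side, so L = (39.00, 0.000). K and V share the same x with |KV| = 23.3 and V on the −y side, so V = (0.000, -23.30). The virtual corner opposite K is at (39.00, -23.30). Tangency of A1 to LR means the radius TR is perpendicular to LR and tangency of A1 to MV means the radius TM is perpendicular to MV, with radius 7.6, so the center T sits 7.6 in from both sides at T = (31.40, -15.70). Then |KT| = |T − K| = 35.11.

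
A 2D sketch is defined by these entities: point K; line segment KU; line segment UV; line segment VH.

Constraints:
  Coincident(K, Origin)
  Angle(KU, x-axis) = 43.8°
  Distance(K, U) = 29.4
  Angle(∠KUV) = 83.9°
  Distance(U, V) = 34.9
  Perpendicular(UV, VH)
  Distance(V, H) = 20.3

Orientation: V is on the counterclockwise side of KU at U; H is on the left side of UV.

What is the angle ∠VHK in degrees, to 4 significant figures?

105.7°

K is at the origin; KU runs at 43.8° with length 29.4, so U = 29.4·(cos 43.8°, sin 43.8°) = (21.22, 20.35). ∠KUV = 83.9°, so UV runs at 43.8° + (180° − 83.9°) = 139.9° from the x-axis; with |UV| = 34.9, V = U + 34.9·(cos 139.9°, sin 139.9°) = (-5.476, 42.83). The perpendicularity gives VH at right angles to UV; with |VH| = 20.3 on the left of UV, H = V + 20.3·(-0.6441, -0.7649) = (-18.55, 27.30). Then cos ∠VHK = HV·HK / (|HV||HK|), giving 105.7°.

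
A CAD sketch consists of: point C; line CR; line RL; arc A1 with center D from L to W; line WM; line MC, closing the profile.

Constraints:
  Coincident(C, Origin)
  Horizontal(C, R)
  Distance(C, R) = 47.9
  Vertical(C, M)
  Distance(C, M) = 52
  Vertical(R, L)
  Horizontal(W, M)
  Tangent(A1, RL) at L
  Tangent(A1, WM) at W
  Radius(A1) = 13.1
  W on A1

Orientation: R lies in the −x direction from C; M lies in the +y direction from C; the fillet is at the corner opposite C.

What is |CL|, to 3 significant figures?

61.7

C is at the origin; C and R share the same y with |CR| = 47.9 and R on the −x side, so R = (-47.9, 0.00). C and M share the same x with |CM| = 52.0 and M on the +y side, so M = (0.00, 52.0). The virtual corner opposite C is at (-47.9, 52.0). The tangent condition forces DL to be normal to RL and since A1 is tangent to WM there, DW ⟂ WM, with radius 13.1, so the center D sits 13.1 in from both sides at D = (-34.8, 38.9). That places the tangent points at L = (-47.9, 38.9) on RL and W = (-34.8, 52.0) on WM. Then |CL| = |L − C| = 61.7.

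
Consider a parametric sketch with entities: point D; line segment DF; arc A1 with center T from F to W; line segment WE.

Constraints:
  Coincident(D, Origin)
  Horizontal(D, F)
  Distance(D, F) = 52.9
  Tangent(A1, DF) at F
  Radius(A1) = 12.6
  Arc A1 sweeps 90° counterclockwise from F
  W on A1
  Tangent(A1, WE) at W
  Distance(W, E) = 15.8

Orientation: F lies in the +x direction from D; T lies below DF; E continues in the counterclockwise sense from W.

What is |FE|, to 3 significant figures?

31.1

D is at the origin; DF is horizontal with |DF| = 52.9 and F on the +x side, so F = (52.9, 0.00). A1 meets DF tangentially, so TF is at right angles to DF, so T = F + (0, -12.6) = (52.9, -12.6). On A1, F sits at bearing 90° from T; a 90° counterclockwise sweep puts W at bearing 180°, so W = T + 12.6·(cos 180°, sin 180°) = (40.3, -12.6). Since A1 is tangent to WE there, TW ⟂ WE, so WE runs along (−sin 180°, cos 180°); with |WE| = 15.8, E = (40.3, -28.4). Then |FE| = |E − F| = 31.1.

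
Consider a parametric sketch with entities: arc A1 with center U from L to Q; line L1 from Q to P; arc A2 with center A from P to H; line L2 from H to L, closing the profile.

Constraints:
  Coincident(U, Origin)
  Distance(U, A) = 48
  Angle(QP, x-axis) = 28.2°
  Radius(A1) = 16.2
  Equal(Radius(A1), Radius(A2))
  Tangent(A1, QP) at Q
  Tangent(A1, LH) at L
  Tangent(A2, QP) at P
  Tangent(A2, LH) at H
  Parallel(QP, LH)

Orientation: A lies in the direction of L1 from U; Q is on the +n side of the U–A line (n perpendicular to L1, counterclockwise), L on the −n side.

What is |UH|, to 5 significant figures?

50.660

The slot axis is L1's direction at 28.2°, so u = (cos 28.2°, sin 28.2°) = (0.88130, 0.47255) and n = (−sin 28.2°, cos 28.2°) = (-0.47255, 0.88130). U is at the origin and A lies 48.0 along u from U, so A = 48.0·u = (42.303, 22.682). Tangency of A1 to both parallel lines with radius 16.2 puts Q and L at U ± 16.2·n: Q = (-7.6553, 14.277), L = (7.6553, -14.277). Equal radii place P and H the same way about A: P = A + 16.2·n = (34.647, 36.960), H = A − 16.2·n = (49.958, 8.4053). Then |UH| = |H − U| = 50.660.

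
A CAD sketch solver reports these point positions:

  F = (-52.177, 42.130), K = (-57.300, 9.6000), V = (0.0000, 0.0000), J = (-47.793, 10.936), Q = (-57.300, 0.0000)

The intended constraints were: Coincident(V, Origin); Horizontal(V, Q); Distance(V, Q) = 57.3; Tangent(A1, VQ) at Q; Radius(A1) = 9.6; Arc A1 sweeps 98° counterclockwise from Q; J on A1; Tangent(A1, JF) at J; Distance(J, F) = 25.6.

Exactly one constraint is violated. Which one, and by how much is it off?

Distance(J, F) = 25.6 — off by 5.90.

V = (0.00, 0.00) ✓; V.y = 0.00, Q.y = 0.00 ✓; |VQ| = 57.30 ✓; ∠(KQ, QV) = 90.00° ✓; |KQ| = 9.600 ✓; bearing(K→J) − bearing(K→Q) = 98.00° ✓; |KJ| = 9.600 ✓; ∠(KJ, JF) = 90.00° ✓; |JF| = 31.50 ✗.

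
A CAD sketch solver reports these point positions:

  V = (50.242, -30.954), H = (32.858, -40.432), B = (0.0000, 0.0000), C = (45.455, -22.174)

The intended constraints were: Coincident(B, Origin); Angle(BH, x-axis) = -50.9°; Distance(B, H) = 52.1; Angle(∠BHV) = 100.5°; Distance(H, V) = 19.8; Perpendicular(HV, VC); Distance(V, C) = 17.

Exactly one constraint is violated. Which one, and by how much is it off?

Distance(V, C) = 17 — off by 7.00.

B = (0.00, 0.00) ✓; BH at -50.90° ✓; |BH| = 52.10 ✓; ∠BHV = 100.5° ✓; |HV| = 19.80 ✓; ∠(HV, VC) = 90.00° ✓; |VC| = 10.00 ✗.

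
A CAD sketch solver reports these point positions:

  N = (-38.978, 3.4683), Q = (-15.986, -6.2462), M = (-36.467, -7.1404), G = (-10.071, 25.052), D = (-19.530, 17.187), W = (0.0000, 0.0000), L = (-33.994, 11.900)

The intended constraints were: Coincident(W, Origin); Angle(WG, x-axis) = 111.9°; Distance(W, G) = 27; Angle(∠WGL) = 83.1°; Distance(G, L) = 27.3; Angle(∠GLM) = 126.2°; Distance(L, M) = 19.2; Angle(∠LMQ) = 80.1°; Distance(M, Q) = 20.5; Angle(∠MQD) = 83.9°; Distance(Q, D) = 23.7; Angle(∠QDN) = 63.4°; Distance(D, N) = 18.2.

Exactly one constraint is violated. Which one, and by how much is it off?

Distance(D, N) = 18.2 — off by 5.60.

W = (0.00, 0.00) ✓; WG at 111.9° ✓; |WG| = 27.00 ✓; ∠WGL = 83.10° ✓; |GL| = 27.30 ✓; ∠GLM = 126.2° ✓; |LM| = 19.20 ✓; ∠LMQ = 80.10° ✓; |MQ| = 20.50 ✓; ∠MQD = 83.90° ✓; |QD| = 23.70 ✓; ∠QDN = 63.40° ✓; |DN| = 23.80 ✗.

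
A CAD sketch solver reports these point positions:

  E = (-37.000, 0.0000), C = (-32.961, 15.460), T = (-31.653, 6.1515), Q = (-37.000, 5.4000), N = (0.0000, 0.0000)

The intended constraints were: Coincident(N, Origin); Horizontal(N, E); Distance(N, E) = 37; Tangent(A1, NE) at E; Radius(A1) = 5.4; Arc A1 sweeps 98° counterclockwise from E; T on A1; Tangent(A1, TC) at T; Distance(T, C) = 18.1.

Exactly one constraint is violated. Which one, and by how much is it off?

Distance(T, C) = 18.1 — off by 8.70.

N = (0.00, 0.00) ✓; N.y = 0.00, E.y = 0.00 ✓; |NE| = 37.00 ✓; ∠(QE, EN) = 90.00° ✓; |QE| = 5.400 ✓; bearing(Q→T) − bearing(Q→E) = 98.00° ✓; |QT| = 5.400 ✓; ∠(QT, TC) = 90.00° ✓; |TC| = 9.400 ✗.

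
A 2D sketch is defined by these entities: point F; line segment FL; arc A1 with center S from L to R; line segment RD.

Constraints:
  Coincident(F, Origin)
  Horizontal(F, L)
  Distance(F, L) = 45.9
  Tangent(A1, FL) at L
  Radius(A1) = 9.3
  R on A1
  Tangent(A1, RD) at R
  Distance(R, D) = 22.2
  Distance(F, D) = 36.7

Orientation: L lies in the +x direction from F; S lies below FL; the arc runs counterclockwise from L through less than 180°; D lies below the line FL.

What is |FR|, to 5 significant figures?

38.007

Checks: |FL| = 45.90 ✓; |SL| = 9.300 ✓; |SR| = 9.300 ✓; ∠(SR, RD) = 90.00° ✓; |RD| = 22.20 ✓; |FD| = 36.70 ✓.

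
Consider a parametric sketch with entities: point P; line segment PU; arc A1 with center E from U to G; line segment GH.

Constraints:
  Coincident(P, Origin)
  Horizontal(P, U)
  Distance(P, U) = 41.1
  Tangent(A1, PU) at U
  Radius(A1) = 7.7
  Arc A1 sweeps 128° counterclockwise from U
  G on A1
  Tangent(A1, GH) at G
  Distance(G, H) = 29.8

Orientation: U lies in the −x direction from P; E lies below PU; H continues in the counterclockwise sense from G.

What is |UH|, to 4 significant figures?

37.96

On A1, U sits at bearing 90° from E; a 128° counterclockwise sweep puts G at bearing 218°, so G = E + 7.7·(cos 218°, sin 218°) = (-47.17, -12.44). The tangent condition forces EG to be normal to GH, so GH runs along (−sin 218°, cos 218°); with |GH| = 29.8, H = (-28.82, -35.92). Then |UH| = |H − U| = 37.96.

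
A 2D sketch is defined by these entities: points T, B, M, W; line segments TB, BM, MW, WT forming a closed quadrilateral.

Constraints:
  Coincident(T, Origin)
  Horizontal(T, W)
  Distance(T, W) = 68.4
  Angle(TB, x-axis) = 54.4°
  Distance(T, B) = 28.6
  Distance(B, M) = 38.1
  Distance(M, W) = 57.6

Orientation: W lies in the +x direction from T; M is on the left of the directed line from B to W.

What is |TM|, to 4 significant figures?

66.58

T is at the origin; T and W share the same y with |TW| = 68.4 and W in +x, so W = (68.4, 0). TB runs at 54.4° with |TB| = 28.6, so B = (16.65, 23.25). M is determined by |BM| = 38.1 and |MW| = 57.6 together: it lies at the intersection of circle(B, 38.1) and circle(W, 57.6). With |BW| = 56.74, the foot of the radical line on BW is 11.92 from B and the perpendicular offset is √(38.1² − 11.92²) = 36.19. Taking the left-of-BW solution: M = (42.36, 51.38).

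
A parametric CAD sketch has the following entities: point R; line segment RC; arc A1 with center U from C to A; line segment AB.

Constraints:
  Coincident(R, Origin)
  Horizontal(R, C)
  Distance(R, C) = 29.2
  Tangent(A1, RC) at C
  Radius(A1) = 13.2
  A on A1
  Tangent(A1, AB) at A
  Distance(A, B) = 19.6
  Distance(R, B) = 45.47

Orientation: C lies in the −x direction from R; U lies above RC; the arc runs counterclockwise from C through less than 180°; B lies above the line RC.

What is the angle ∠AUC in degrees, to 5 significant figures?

118.20°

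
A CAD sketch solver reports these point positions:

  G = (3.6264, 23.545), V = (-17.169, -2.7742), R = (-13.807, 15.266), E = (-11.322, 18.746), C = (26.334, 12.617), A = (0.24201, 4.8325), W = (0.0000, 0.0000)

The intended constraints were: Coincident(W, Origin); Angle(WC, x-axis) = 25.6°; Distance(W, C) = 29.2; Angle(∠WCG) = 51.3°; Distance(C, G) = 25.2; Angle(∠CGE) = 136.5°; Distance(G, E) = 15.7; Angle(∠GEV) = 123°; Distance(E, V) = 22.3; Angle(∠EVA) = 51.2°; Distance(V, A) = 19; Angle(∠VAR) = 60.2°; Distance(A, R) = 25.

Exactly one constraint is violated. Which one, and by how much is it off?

Distance(A, R) = 25 — off by 7.50.

W = (0.00, 0.00) ✓; WC at 25.60° ✓; |WC| = 29.20 ✓; ∠WCG = 51.30° ✓; |CG| = 25.20 ✓; ∠CGE = 136.5° ✓; |GE| = 15.70 ✓; ∠GEV = 123.0° ✓; |EV| = 22.30 ✓; ∠EVA = 51.20° ✓; |VA| = 19.00 ✓; ∠VAR = 60.20° ✓; |AR| = 17.50 ✗.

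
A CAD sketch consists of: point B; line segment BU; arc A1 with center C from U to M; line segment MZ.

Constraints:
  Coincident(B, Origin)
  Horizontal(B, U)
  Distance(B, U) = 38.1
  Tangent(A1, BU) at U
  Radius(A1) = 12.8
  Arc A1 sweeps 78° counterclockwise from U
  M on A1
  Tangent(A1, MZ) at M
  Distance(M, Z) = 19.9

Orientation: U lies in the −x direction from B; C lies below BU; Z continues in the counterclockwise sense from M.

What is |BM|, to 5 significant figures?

51.626

A1 meets BU tangentially, so CU is at right angles to BU, so C = U + (0, -12.8) = (-38.100, -12.800). On A1, U sits at bearing 90° from C; a 78° counterclockwise sweep puts M at bearing 168°, so M = C + 12.8·(cos 168°, sin 168°) = (-50.620, -10.139). Then |BM| = |M − B| = 51.626.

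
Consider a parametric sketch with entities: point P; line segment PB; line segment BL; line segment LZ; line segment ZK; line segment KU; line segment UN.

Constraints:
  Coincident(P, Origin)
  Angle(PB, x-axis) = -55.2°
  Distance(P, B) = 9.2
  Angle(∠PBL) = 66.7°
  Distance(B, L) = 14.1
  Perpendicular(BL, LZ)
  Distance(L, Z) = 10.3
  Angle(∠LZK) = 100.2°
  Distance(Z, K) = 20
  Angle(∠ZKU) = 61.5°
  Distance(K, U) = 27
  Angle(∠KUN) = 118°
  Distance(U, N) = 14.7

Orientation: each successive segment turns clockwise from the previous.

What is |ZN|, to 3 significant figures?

24.8

P is at the origin; PB runs at -55.2° with length 9.2, so B = (5.25, -7.55). ∠PBL = 66.7° gives BL at -168° from the x-axis; with |BL| = 14.1, L = (-8.57, -10.4). The perpendicularity gives LZ at right angles to BL, so LZ runs at 102°; with |LZ| = 10.3, Z = (-10.6, -0.272). ∠LZK = 100.2° gives ZK at 21.7° from the x-axis; with |ZK| = 20.0, K = (7.96, 7.12). ∠ZKU = 61.5° gives KU at -96.8° from the x-axis; with |KU| = 27.0, U = (4.77, -19.7). ∠KUN = 118.0° gives UN at -159° from the x-axis; with |UN| = 14.7, N = (-8.94, -25.0). Then |ZN| = |N − Z| = 24.8.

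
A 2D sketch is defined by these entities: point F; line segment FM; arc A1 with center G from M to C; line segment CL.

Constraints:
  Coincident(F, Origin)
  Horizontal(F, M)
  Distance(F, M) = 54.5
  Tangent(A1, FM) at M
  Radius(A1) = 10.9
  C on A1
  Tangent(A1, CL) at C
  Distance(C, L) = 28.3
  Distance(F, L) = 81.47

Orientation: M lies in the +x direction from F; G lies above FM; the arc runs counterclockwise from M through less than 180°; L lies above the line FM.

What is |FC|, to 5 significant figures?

65.233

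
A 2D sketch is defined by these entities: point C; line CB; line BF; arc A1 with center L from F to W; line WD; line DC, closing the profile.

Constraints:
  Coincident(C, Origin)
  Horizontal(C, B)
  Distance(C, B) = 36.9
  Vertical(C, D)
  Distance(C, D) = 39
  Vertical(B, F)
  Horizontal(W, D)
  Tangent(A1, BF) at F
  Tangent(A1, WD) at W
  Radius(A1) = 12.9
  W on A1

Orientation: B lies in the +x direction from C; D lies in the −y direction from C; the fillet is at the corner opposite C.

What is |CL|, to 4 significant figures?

35.46

CD is vertical with |CD| = 39.0 and D on the −y side, so D = (0.000, -39.00). The virtual corner opposite C is at (36.90, -39.00). A1 meets BF tangentially, so LF is at right angles to BF and A1 meets WD tangentially, so LW is at right angles to WD, with radius 12.9, so the center L sits 12.9 in from both sides at L = (24.00, -26.10). Then |CL| = |L − C| = 35.46.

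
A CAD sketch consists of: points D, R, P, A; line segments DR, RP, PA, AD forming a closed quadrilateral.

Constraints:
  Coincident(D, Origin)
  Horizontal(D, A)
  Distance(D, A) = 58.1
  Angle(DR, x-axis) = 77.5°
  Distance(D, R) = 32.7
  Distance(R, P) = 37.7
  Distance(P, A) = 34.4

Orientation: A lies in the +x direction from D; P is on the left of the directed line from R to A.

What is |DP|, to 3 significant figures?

54.9

D is at the origin; D and A share the same y with |DA| = 58.1 and A in +x, so A = (58.1, 0). DR runs at 77.5° with |DR| = 32.7, so R = (7.08, 31.9). P is determined by |RP| = 37.7 and |PA| = 34.4 together: it lies at the intersection of circle(R, 37.7) and circle(A, 34.4). With |RA| = 60.2, the foot of the radical line on RA is 32.1 from R and the perpendicular offset is √(37.7² − 32.1²) = 19.8. Taking the left-of-RA solution: P = (44.8, 31.7).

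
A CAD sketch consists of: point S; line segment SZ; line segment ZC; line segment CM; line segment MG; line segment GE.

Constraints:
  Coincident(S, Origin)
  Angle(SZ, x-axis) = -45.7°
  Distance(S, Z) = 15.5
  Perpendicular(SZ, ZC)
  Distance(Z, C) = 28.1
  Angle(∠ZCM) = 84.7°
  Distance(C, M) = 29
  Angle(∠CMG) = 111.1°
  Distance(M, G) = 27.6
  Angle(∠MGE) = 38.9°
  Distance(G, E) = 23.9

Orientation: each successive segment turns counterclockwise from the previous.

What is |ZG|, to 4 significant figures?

36.41

∠ZCM = 84.7° gives CM at 139.6° from the x-axis; with |CM| = 29.0, M = (8.852, 27.33). ∠CMG = 111.1° gives MG at -151.5° from the x-axis; with |MG| = 27.6, G = (-15.40, 14.16). Then |ZG| = |G − Z| = 36.41.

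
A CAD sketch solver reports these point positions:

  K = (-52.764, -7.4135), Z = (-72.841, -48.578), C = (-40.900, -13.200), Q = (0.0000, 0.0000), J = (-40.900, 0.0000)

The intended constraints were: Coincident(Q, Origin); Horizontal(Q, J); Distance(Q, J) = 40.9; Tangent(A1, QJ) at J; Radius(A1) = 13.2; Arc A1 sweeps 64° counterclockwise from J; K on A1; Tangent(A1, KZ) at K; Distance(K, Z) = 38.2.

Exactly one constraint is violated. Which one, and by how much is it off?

Distance(K, Z) = 38.2 — off by 7.60.

Q = (0.00, 0.00) ✓; Q.y = 0.00, J.y = 0.00 ✓; |QJ| = 40.90 ✓; ∠(CJ, JQ) = 90.00° ✓; |CJ| = 13.20 ✓; bearing(C→K) − bearing(C→J) = 64.00° ✓; |CK| = 13.20 ✓; ∠(CK, KZ) = 90.00° ✓; |KZ| = 45.80 ✗.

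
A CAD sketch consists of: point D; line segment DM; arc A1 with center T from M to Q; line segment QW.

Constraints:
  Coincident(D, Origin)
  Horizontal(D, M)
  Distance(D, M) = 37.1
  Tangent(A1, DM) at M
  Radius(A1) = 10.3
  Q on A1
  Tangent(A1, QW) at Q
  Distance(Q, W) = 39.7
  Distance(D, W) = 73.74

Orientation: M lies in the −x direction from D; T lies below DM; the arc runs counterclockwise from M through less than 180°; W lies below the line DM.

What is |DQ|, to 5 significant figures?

47.592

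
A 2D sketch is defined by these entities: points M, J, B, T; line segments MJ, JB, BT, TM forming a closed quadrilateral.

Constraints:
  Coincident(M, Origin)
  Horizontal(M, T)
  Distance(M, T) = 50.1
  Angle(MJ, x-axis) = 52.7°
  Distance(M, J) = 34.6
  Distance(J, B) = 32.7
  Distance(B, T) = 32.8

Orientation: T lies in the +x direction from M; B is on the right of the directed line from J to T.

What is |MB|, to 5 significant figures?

18.381

Checks: |JB| = 32.70 ✓; |BT| = 32.80 ✓.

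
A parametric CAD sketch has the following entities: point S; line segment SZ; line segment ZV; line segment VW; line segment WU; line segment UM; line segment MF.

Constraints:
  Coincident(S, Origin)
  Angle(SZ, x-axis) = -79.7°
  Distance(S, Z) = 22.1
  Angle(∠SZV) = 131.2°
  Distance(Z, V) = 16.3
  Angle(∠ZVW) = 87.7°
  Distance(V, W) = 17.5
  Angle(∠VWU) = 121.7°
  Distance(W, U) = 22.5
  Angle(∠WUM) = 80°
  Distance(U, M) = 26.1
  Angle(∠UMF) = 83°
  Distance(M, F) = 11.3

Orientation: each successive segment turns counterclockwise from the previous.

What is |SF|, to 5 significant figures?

19.904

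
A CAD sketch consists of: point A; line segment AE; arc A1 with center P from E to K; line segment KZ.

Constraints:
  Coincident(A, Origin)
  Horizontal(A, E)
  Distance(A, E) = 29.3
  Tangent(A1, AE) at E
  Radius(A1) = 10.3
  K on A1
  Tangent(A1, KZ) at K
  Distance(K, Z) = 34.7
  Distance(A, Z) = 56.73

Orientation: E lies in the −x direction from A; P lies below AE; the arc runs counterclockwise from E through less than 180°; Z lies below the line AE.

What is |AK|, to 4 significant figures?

41.28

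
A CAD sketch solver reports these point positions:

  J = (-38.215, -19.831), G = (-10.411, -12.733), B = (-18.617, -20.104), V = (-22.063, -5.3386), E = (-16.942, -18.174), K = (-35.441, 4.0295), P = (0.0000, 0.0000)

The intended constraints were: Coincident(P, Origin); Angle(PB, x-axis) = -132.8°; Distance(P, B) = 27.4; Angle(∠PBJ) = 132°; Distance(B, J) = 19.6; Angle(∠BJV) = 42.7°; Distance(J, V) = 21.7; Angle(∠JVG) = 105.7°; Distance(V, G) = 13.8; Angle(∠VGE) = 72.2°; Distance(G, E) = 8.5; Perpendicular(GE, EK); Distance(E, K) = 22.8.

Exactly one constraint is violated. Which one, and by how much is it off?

Distance(E, K) = 22.8 — off by 6.10.

P = (0.00, 0.00) ✓; PB at -132.8° ✓; |PB| = 27.40 ✓; ∠PBJ = 132.0° ✓; |BJ| = 19.60 ✓; ∠BJV = 42.70° ✓; |JV| = 21.70 ✓; ∠JVG = 105.7° ✓; |VG| = 13.80 ✓; ∠VGE = 72.20° ✓; |GE| = 8.500 ✓; ∠(GE, EK) = 90.00° ✓; |EK| = 28.90 ✗.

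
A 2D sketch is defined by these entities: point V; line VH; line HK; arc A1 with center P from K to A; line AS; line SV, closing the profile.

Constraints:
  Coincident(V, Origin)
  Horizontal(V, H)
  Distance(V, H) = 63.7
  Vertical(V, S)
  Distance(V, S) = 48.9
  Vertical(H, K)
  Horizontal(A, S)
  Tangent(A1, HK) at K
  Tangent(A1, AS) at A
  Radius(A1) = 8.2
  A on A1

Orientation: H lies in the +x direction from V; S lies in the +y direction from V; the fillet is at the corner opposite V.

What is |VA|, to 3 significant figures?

74.0

The virtual corner opposite V is at (63.7, 48.9). The tangent condition forces PK to be normal to HK and A1 meets AS tangentially, so PA is at right angles to AS, with radius 8.2, so the center P sits 8.2 in from both sides at P = (55.5, 40.7). That places the tangent points at K = (63.7, 40.7) on HK and A = (55.5, 48.9) on AS. Then |VA| = |A − V| = 74.0.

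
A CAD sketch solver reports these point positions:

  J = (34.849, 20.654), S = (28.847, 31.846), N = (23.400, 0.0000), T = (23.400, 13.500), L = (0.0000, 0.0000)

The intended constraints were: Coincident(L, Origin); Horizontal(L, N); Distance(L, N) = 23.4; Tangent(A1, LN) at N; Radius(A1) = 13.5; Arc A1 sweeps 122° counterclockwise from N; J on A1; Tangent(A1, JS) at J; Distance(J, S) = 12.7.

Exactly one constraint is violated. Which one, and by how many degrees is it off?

Tangent(A1, JS) at J — off by 3.80°.

L = (0.00, 0.00) ✓; L.y = 0.00, N.y = 0.00 ✓; |LN| = 23.40 ✓; ∠(TN, NL) = 90.00° ✓; |TN| = 13.50 ✓; bearing(T→J) − bearing(T→N) = 122.0° ✓; |TJ| = 13.50 ✓; ∠(TJ, JS) = 93.80° ✗; |JS| = 12.70 ✓.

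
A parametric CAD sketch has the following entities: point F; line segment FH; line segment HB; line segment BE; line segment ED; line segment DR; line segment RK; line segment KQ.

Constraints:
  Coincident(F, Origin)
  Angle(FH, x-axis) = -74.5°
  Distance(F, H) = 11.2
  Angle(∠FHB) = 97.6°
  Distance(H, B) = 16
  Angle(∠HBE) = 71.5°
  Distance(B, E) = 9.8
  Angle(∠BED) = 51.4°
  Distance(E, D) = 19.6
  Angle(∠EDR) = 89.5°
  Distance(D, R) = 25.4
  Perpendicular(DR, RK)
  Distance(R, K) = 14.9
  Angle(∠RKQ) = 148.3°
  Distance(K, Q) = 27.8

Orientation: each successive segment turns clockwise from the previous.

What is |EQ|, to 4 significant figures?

21.73

F is at the origin; FH runs at -74.5° with length 11.2, so H = (2.993, -10.79). ∠FHB = 97.6° gives HB at -156.9° from the x-axis; with |HB| = 16.0, B = (-11.72, -17.07). ∠HBE = 71.5° gives BE at 94.60° from the x-axis; with |BE| = 9.8, E = (-12.51, -7.302). ∠BED = 51.4° gives ED at -34.00° from the x-axis; with |ED| = 19.6, D = (3.739, -18.26). ∠EDR = 89.5° gives DR at -124.5° from the x-axis; with |DR| = 25.4, R = (-10.65, -39.19). DR is perpendicular to RK, so RK runs at 145.5°; with |RK| = 14.9, K = (-22.93, -30.76). ∠RKQ = 148.3° gives KQ at 113.8° from the x-axis; with |KQ| = 27.8, Q = (-34.15, -5.319). Then |EQ| = |Q − E| = 21.73.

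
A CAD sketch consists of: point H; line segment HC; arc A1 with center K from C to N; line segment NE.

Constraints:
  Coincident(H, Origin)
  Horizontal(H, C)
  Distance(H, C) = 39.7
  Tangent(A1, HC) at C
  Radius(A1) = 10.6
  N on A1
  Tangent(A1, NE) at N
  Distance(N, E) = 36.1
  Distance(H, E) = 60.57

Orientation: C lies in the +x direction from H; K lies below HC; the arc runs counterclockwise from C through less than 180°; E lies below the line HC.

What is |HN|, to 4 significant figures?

32.00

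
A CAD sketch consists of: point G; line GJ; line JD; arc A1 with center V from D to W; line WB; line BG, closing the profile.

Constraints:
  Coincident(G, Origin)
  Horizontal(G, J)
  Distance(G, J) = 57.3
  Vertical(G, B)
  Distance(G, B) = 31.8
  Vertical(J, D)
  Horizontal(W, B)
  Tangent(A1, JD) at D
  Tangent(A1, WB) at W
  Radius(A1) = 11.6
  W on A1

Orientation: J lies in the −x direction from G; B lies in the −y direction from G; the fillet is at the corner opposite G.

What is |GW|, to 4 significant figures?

55.68

G is at the origin; GJ is horizontal with |GJ| = 57.3 and J on the −x side, so J = (-57.30, 0.000). GB is vertical with |GB| = 31.8 and B on the −y side, so B = (0.000, -31.80). The virtual corner opposite G is at (-57.30, -31.80). Since A1 is tangent to JD there, VD ⟂ JD and tangency of A1 to WB means the radius VW is perpendicular to WB, with radius 11.6, so the center V sits 11.6 in from both sides at V = (-45.70, -20.20). That places the tangent points at D = (-57.30, -20.20) on JD and W = (-45.70, -31.80) on WB. Then |GW| = |W − G| = 55.68.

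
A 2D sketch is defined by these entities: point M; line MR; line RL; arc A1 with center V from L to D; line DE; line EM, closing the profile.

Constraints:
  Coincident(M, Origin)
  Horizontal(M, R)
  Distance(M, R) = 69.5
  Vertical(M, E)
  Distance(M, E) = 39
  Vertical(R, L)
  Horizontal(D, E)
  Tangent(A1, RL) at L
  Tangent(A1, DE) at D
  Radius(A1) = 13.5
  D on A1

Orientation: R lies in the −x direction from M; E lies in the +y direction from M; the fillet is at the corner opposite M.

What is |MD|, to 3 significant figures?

68.2

M is at the origin; M and R share the same y with |MR| = 69.5 and R on the −x side, so R = (-69.5, 0.00). ME is vertical with |ME| = 39.0 and E on the +y side, so E = (0.00, 39.0). The virtual corner opposite M is at (-69.5, 39.0). Tangency of A1 to RL means the radius VL is perpendicular to RL and since A1 is tangent to DE there, VD ⟂ DE, with radius 13.5, so the center V sits 13.5 in from both sides at V = (-56.0, 25.5). That places the tangent points at L = (-69.5, 25.5) on RL and D = (-56.0, 39.0) on DE. Then |MD| = |D − M| = 68.2.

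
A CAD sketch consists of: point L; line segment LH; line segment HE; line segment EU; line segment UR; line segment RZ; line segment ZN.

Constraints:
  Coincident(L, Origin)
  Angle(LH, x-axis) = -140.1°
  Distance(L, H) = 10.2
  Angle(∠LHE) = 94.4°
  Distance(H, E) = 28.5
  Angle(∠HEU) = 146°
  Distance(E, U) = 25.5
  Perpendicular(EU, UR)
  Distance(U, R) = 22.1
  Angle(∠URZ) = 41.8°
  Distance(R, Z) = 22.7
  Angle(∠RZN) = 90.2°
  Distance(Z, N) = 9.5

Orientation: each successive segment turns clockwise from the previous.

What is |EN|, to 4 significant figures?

17.47

L is at the origin; LH runs at -140.1° with length 10.2, so H = (-7.825, -6.543). ∠LHE = 94.4° gives HE at 134.3° from the x-axis; with |HE| = 28.5, E = (-27.73, 13.85). ∠HEU = 146.0° gives EU at 100.3° from the x-axis; with |EU| = 25.5, U = (-32.29, 38.94). The perpendicularity gives UR at right angles to EU, so UR runs at 10.30°; with |UR| = 22.1, R = (-10.55, 42.90). ∠URZ = 41.8° gives RZ at -127.9° from the x-axis; with |RZ| = 22.7, Z = (-24.49, 24.98). ∠RZN = 90.2° gives ZN at 142.3° from the x-axis; with |ZN| = 9.5, N = (-32.01, 30.79). Then |EN| = |N − E| = 17.47.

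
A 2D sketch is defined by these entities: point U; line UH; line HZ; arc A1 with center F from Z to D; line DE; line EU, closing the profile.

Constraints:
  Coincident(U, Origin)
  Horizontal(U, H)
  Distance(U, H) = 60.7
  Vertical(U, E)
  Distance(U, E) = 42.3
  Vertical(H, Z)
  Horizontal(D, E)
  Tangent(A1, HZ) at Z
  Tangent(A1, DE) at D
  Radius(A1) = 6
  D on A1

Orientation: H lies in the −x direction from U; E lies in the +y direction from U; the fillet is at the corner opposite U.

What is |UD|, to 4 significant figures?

69.15

U is at the origin; U and H share the same y with |UH| = 60.7 and H on the −x side, so H = (-60.70, 0.000). U and E share the same x with |UE| = 42.3 and E on the +y side, so E = (0.000, 42.30). The virtual corner opposite U is at (-60.70, 42.30). The tangent condition forces FZ to be normal to HZ and the tangent condition forces FD to be normal to DE, with radius 6.0, so the center F sits 6.0 in from both sides at F = (-54.70, 36.30). That places the tangent points at Z = (-60.70, 36.30) on HZ and D = (-54.70, 42.30) on DE. Then |UD| = |D − U| = 69.15.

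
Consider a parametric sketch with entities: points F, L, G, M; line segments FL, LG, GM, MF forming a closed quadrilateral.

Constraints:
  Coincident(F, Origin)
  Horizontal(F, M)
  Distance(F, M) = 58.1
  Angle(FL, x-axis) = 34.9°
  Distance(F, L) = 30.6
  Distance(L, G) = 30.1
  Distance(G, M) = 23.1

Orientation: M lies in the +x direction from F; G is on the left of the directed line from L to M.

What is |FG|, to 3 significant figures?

59.3

Checks: |LG| = 30.10 ✓; |GM| = 23.10 ✓.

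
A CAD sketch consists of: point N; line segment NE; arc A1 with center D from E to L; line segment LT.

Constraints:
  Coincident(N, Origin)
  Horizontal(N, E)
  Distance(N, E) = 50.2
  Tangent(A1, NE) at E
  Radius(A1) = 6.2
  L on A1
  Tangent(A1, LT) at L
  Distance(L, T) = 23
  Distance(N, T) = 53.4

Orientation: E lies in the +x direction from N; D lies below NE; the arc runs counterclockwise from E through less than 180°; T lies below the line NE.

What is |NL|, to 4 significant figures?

44.46

Checks: ∠(DE, EN) = 90.00° ✓; |DL| = 6.200 ✓; ∠(DL, LT) = 90.00° ✓; |LT| = 23.00 ✓; |NT| = 53.40 ✓.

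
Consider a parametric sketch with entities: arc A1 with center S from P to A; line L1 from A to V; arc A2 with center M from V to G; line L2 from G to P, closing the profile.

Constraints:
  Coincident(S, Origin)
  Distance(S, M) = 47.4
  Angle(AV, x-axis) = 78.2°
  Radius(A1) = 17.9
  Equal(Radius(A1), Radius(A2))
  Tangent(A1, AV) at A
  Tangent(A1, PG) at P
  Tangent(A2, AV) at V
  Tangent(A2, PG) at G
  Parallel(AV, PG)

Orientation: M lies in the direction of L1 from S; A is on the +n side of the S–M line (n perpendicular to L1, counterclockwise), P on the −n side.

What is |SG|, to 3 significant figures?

50.7

Tangency of A1 to both parallel lines with radius 17.9 puts A and P at S ± 17.9·n: A = (-17.5, 3.66), P = (17.5, -3.66). Equal radii place V and G the same way about M: V = M + 17.9·n = (-7.83, 50.1), G = M − 17.9·n = (27.2, 42.7). Then |SG| = |G − S| = 50.7.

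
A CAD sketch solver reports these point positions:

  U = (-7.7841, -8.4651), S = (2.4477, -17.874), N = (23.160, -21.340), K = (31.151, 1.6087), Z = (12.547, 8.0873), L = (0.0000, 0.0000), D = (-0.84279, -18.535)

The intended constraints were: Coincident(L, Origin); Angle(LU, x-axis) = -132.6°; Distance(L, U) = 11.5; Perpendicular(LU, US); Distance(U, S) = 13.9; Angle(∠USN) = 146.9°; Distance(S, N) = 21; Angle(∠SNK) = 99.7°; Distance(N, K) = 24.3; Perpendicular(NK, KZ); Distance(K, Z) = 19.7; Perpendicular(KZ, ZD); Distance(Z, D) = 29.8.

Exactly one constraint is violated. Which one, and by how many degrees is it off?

Perpendicular(KZ, ZD) — off by 7.50°.

L = (0.00, 0.00) ✓; LU at -132.6° ✓; |LU| = 11.50 ✓; ∠(LU, US) = 90.00° ✓; |US| = 13.90 ✓; ∠USN = 146.9° ✓; |SN| = 21.00 ✓; ∠SNK = 99.70° ✓; |NK| = 24.30 ✓; ∠(NK, KZ) = 90.00° ✓; |KZ| = 19.70 ✓; ∠(KZ, ZD) = 82.50° ✗; |ZD| = 29.80 ✓.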